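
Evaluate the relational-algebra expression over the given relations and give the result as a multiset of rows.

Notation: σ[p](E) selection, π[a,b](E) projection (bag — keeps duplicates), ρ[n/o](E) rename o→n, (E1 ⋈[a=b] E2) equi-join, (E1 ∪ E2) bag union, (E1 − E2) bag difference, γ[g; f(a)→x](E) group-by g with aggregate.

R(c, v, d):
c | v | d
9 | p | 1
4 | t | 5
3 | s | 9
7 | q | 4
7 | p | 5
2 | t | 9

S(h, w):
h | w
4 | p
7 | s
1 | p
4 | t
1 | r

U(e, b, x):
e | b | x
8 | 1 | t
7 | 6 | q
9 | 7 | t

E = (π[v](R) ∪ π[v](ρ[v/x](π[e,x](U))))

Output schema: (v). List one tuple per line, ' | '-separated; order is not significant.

Row counts bottom-up:
  R → 6
  π[v](R) → 6
  U → 3
  π[e,x](U) → 3
  ρ[v/x](π[e,x](U)) → 3
  π[v](ρ[v/x](π[e,x](U))) → 3
  (π[v](R) ∪ π[v](ρ[v/x](π[e,x](U)))) → 9

== RESULT ==
v
p
p
q
q
s
t
t
t
t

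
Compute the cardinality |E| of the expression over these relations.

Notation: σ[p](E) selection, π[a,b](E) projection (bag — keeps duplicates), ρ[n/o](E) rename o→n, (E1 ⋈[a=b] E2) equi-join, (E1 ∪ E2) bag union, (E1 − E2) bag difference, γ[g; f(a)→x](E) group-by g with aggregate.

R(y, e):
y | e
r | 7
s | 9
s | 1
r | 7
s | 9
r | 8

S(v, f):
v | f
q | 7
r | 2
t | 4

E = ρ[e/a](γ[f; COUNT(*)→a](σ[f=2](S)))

Stepwise |·|:
  S → 3
  σ[f=2](S) → 1
  γ[f; COUNT(*)→a](σ[f=2](S)) → 1
  ρ[e/a](γ[f; COUNT(*)→a](σ[f=2](S))) → 1

|E| = 1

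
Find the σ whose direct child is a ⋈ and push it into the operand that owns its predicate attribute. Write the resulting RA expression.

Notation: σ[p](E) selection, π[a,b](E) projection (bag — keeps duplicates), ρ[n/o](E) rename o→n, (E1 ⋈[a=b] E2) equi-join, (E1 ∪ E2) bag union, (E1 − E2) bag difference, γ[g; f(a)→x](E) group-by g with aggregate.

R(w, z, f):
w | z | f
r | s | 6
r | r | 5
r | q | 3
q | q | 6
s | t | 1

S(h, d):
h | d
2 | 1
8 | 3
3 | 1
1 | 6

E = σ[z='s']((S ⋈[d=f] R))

σ filters on z, owned by the right side.
E' = (S ⋈[d=f] σ[z='s'](R))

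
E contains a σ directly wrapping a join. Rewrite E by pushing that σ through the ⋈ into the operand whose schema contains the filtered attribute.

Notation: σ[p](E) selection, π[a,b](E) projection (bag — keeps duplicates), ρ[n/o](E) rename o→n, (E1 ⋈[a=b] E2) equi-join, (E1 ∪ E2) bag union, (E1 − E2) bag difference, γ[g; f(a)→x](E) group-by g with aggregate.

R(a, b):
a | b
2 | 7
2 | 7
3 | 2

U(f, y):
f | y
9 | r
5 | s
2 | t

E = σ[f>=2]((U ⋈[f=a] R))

σ filters on f, owned by the left side.
E' = (σ[f>=2](U) ⋈[f=a] R)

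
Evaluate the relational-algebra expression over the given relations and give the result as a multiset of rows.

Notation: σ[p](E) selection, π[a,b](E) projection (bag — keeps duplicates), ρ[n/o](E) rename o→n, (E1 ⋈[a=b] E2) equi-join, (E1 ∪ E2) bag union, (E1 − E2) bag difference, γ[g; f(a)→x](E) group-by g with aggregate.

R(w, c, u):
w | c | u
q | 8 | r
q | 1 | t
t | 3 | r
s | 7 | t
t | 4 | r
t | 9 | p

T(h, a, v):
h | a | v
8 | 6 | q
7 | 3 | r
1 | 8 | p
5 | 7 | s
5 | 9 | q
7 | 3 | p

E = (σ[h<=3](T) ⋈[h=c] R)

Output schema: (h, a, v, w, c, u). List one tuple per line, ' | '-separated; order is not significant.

Per-node cardinality:
  T → 6
  σ[h<=3](T) → 1
  R → 6
  (σ[h<=3](T) ⋈[h=c] R) → 1

== RESULT ==
h | a | v | w | c | u
1 | 8 | p | q | 1 | t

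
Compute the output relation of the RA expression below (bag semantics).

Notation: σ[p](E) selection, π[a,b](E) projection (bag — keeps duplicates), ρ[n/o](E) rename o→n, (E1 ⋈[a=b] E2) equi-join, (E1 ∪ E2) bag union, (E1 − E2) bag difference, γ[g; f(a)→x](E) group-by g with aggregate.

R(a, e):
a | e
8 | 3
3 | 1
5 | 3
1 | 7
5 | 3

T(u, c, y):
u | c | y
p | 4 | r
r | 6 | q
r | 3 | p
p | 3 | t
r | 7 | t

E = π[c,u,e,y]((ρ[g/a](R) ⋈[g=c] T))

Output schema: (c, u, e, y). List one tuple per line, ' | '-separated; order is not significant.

Row counts bottom-up:
  R → 5
  ρ[g/a](R) → 5
  T → 5
  (ρ[g/a](R) ⋈[g=c] T) → 2
  π[c,u,e,y]((ρ[g/a](R) ⋈[g=c] T)) → 2

== RESULT ==
c | u | e | y
3 | p | 1 | t
3 | r | 1 | p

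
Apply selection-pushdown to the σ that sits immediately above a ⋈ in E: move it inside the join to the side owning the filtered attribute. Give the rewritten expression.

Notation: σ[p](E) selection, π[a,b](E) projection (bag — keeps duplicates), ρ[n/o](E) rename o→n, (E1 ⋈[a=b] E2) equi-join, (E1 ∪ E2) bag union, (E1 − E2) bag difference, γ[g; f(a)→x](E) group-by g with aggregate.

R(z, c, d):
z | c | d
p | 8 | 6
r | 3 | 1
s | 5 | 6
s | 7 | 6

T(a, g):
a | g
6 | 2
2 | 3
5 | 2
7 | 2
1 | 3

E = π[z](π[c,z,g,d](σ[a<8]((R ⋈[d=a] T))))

σ filters on a, owned by the right side.
E' = π[z](π[c,z,g,d]((R ⋈[d=a] σ[a<8](T))))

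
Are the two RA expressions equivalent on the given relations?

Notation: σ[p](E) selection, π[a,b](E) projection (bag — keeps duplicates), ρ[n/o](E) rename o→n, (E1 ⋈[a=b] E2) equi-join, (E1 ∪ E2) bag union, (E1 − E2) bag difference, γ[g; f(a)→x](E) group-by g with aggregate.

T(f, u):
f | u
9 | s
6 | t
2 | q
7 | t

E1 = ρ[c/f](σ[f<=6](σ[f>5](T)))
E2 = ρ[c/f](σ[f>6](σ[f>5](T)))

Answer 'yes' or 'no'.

E1 row counts bottom-up:
  T → 4
  σ[f>5](T) → 3
  σ[f<=6](σ[f>5](T)) → 1
  ρ[c/f](σ[f<=6](σ[f>5](T))) → 1
E2 row counts bottom-up:
  T → 4
  σ[f>5](T) → 3
  σ[f>6](σ[f>5](T)) → 2
  ρ[c/f](σ[f>6](σ[f>5](T))) → 2

E1 result:
c | u
6 | t
E2 result:
c | u
7 | t
9 | s
Witness: (9, 's') appears 0× in E1 but 1× in E2.

no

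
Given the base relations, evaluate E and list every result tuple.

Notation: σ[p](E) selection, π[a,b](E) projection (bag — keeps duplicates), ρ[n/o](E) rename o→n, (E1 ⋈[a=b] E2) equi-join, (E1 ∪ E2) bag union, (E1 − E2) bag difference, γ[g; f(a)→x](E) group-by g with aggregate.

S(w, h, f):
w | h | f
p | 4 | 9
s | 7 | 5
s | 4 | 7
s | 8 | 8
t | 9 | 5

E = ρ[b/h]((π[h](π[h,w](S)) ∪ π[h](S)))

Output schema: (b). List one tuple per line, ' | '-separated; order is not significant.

Stepwise |·|:
  S → 5
  π[h,w](S) → 5
  π[h](π[h,w](S)) → 5
  S → 5
  π[h](S) → 5
  (π[h](π[h,w](S)) ∪ π[h](S)) → 10
  ρ[b/h]((π[h](π[h,w](S)) ∪ π[h](S))) → 10

== RESULT ==
b
4
4
4
4
7
7
8
8
9
9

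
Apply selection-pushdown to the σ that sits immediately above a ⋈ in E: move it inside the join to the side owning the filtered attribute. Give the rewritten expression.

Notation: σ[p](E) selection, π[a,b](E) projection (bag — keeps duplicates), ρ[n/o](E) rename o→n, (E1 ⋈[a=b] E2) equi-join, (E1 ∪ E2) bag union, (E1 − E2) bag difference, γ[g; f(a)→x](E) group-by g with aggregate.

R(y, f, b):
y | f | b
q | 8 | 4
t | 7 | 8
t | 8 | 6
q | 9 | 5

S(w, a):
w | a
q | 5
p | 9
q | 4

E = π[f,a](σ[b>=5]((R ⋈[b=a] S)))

σ filters on b, owned by the left side.
E' = π[f,a]((σ[b>=5](R) ⋈[b=a] S))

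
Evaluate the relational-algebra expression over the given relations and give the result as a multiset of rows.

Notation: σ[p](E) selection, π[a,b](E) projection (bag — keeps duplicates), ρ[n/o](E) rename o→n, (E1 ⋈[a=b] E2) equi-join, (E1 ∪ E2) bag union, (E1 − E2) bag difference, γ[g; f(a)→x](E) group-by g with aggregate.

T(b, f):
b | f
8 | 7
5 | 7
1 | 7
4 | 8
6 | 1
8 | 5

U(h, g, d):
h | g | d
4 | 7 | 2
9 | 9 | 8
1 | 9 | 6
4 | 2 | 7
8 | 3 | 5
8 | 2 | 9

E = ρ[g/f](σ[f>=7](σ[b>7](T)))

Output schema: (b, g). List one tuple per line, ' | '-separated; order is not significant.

Subexpression sizes:
  T → 6
  σ[b>7](T) → 2
  σ[f>=7](σ[b>7](T)) → 1
  ρ[g/f](σ[f>=7](σ[b>7](T))) → 1

== RESULT ==
b | g
8 | 7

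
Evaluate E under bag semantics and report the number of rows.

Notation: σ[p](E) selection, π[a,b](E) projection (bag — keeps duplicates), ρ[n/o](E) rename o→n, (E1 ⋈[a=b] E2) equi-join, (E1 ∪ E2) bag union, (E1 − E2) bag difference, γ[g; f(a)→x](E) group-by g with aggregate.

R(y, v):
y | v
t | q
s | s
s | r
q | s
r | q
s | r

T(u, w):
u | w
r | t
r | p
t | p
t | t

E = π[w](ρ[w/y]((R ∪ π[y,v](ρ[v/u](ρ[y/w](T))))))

Subexpression sizes:
  R → 6
  T → 4
  ρ[y/w](T) → 4
  ρ[v/u](ρ[y/w](T)) → 4
  π[y,v](ρ[v/u](ρ[y/w](T))) → 4
  (R ∪ π[y,v](ρ[v/u](ρ[y/w](T)))) → 10
  ρ[w/y]((R ∪ π[y,v](ρ[v/u](ρ[y/w](T))))) → 10
  π[w](ρ[w/y]((R ∪ π[y,v](ρ[v/u](ρ[y/w](T)))))) → 10

|E| = 10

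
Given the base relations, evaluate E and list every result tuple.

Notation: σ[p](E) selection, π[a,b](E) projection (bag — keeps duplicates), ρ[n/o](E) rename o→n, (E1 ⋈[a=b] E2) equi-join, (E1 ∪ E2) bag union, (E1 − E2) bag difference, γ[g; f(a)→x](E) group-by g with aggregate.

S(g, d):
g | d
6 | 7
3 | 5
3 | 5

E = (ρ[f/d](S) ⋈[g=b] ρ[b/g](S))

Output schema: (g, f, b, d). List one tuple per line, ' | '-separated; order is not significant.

Per-node cardinality:
  S → 3
  ρ[f/d](S) → 3
  S → 3
  ρ[b/g](S) → 3
  (ρ[f/d](S) ⋈[g=b] ρ[b/g](S)) → 5

== RESULT ==
g | f | b | d
3 | 5 | 3 | 5
3 | 5 | 3 | 5
3 | 5 | 3 | 5
3 | 5 | 3 | 5
6 | 7 | 6 | 7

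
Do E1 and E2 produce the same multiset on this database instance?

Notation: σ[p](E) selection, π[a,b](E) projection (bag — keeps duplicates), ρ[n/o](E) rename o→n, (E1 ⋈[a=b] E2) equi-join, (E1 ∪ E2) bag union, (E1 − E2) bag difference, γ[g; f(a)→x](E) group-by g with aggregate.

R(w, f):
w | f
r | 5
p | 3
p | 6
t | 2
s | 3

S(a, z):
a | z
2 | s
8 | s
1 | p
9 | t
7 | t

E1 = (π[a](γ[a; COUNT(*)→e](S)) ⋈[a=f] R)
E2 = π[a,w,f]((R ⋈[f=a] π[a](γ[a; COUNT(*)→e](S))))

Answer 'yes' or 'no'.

E1 subexpression sizes:
  S → 5
  γ[a; COUNT(*)→e](S) → 5
  π[a](γ[a; COUNT(*)→e](S)) → 5
  R → 5
  (π[a](γ[a; COUNT(*)→e](S)) ⋈[a=f] R) → 1
E2 subexpression sizes:
  R → 5
  S → 5
  γ[a; COUNT(*)→e](S) → 5
  π[a](γ[a; COUNT(*)→e](S)) → 5
  (R ⋈[f=a] π[a](γ[a; COUNT(*)→e](S))) → 1
  π[a,w,f]((R ⋈[f=a] π[a](γ[a; COUNT(*)→e](S)))) → 1

E1 and E2 produce the same multiset:
a | w | f
2 | t | 2

yes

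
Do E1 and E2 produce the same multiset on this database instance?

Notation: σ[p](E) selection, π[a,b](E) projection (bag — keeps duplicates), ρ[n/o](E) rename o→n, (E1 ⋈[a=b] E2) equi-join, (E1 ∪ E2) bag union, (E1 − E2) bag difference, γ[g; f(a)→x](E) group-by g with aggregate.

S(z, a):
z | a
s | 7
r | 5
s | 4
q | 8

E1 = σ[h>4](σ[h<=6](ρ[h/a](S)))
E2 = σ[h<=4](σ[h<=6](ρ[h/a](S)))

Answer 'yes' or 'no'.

E1 row counts bottom-up:
  S → 4
  ρ[h/a](S) → 4
  σ[h<=6](ρ[h/a](S)) → 2
  σ[h>4](σ[h<=6](ρ[h/a](S))) → 1
E2 row counts bottom-up:
  S → 4
  ρ[h/a](S) → 4
  σ[h<=6](ρ[h/a](S)) → 2
  σ[h<=4](σ[h<=6](ρ[h/a](S))) → 1

E1 result:
z | h
r | 5
E2 result:
z | h
s | 4
Witness: ('s', 4) appears 0× in E1 but 1× in E2.

no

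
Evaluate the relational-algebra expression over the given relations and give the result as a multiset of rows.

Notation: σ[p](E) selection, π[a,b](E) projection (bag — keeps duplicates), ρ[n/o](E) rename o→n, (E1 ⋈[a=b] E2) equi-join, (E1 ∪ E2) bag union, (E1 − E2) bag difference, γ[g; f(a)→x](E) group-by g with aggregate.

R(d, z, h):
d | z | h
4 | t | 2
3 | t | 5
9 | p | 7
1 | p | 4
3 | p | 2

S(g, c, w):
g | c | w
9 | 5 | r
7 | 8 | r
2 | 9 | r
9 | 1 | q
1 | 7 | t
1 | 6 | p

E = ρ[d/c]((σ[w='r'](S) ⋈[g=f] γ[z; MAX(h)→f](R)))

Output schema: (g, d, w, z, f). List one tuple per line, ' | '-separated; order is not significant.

Row counts bottom-up:
  S → 6
  σ[w='r'](S) → 3
  R → 5
  γ[z; MAX(h)→f](R) → 2
  (σ[w='r'](S) ⋈[g=f] γ[z; MAX(h)→f](R)) → 1
  ρ[d/c]((σ[w='r'](S) ⋈[g=f] γ[z; MAX(h)→f](R))) → 1

== RESULT ==
g | d | w | z | f
7 | 8 | r | p | 7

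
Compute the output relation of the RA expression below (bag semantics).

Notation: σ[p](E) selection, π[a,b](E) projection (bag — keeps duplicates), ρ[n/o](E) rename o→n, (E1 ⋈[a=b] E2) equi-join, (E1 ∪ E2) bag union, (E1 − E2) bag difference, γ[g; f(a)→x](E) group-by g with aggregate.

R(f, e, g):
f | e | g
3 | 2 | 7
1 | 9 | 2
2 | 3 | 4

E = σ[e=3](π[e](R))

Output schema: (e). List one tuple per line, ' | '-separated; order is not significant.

Subexpression sizes:
  R → 3
  π[e](R) → 3
  σ[e=3](π[e](R)) → 1

== RESULT ==
e
3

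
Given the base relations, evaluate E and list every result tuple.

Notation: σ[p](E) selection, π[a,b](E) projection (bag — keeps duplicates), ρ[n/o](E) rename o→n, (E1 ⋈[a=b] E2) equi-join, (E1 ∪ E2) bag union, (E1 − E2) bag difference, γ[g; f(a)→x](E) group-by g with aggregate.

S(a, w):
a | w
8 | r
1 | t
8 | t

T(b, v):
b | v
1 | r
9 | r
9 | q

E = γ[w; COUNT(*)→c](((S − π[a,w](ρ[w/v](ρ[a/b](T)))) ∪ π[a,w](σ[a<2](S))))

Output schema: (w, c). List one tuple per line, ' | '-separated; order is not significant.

Subexpression sizes:
  S → 3
  T → 3
  ρ[a/b](T) → 3
  ρ[w/v](ρ[a/b](T)) → 3
  π[a,w](ρ[w/v](ρ[a/b](T))) → 3
  (S − π[a,w](ρ[w/v](ρ[a/b](T)))) → 3
  S → 3
  σ[a<2](S) → 1
  π[a,w](σ[a<2](S)) → 1
  ((S − π[a,w](ρ[w/v](ρ[a/b](T)))) ∪ π[a,w](σ[a<2](S))) → 4
  γ[w; COUNT(*)→c](((S − π[a,w](ρ[w/v](ρ[a/b](T)))) ∪ π[a,w](σ[a<2](S)))) → 2

== RESULT ==
w | c
r | 1
t | 3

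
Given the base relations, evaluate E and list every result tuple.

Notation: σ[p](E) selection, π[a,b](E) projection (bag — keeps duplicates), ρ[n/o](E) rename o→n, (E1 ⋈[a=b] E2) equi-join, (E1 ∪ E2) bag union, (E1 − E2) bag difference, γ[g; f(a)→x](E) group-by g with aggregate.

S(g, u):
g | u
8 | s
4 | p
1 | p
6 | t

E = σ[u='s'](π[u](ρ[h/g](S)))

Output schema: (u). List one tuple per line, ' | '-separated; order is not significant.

Subexpression sizes:
  S → 4
  ρ[h/g](S) → 4
  π[u](ρ[h/g](S)) → 4
  σ[u='s'](π[u](ρ[h/g](S))) → 1

== RESULT ==
u
s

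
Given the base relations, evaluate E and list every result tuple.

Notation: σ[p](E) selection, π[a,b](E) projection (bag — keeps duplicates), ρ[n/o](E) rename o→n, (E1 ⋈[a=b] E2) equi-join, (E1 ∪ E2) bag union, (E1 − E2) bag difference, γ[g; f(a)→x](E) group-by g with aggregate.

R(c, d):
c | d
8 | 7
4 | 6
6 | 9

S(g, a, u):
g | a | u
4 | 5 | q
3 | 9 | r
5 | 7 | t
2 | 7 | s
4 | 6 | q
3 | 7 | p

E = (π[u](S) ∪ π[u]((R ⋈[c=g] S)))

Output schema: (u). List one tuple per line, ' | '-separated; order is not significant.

Subexpression sizes:
  S → 6
  π[u](S) → 6
  R → 3
  S → 6
  (R ⋈[c=g] S) → 2
  π[u]((R ⋈[c=g] S)) → 2
  (π[u](S) ∪ π[u]((R ⋈[c=g] S))) → 8

== RESULT ==
u
p
q
q
q
q
r
s
t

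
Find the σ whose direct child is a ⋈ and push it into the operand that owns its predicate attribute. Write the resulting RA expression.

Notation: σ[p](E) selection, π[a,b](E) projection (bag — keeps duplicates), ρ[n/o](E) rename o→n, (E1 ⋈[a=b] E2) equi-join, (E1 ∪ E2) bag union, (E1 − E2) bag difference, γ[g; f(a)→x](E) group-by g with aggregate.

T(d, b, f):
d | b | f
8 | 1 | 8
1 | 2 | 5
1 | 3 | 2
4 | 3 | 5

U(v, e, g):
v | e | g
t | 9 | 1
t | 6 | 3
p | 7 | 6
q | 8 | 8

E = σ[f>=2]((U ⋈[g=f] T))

σ filters on f, owned by the right side.
E' = (U ⋈[g=f] σ[f>=2](T))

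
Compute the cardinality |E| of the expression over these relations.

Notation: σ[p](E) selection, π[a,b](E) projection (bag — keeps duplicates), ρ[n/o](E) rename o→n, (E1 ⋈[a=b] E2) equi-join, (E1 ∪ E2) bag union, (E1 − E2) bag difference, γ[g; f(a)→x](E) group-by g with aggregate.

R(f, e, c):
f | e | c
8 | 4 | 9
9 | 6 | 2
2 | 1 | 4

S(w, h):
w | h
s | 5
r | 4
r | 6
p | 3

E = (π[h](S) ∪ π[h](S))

Stepwise |·|:
  S → 4
  π[h](S) → 4
  S → 4
  π[h](S) → 4
  (π[h](S) ∪ π[h](S)) → 8

|E| = 8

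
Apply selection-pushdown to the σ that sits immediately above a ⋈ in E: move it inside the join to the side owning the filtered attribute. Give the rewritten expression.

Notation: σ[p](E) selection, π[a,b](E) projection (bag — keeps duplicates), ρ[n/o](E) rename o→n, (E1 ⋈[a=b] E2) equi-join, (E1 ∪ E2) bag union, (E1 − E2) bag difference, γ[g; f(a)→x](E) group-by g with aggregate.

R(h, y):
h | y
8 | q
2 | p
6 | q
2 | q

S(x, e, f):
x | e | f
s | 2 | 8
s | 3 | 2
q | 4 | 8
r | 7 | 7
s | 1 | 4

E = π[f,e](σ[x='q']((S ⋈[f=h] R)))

σ filters on x, owned by the left side.
E' = π[f,e]((σ[x='q'](S) ⋈[f=h] R))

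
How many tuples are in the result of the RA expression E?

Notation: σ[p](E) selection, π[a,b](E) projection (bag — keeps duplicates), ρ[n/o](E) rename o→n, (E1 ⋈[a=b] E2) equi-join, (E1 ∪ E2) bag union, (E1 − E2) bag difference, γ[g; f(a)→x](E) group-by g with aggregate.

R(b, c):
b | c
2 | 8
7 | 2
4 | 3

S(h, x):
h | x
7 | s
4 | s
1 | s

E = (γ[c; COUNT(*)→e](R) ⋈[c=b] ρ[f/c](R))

Per-node cardinality:
  R → 3
  γ[c; COUNT(*)→e](R) → 3
  R → 3
  ρ[f/c](R) → 3
  (γ[c; COUNT(*)→e](R) ⋈[c=b] ρ[f/c](R)) → 1

|E| = 1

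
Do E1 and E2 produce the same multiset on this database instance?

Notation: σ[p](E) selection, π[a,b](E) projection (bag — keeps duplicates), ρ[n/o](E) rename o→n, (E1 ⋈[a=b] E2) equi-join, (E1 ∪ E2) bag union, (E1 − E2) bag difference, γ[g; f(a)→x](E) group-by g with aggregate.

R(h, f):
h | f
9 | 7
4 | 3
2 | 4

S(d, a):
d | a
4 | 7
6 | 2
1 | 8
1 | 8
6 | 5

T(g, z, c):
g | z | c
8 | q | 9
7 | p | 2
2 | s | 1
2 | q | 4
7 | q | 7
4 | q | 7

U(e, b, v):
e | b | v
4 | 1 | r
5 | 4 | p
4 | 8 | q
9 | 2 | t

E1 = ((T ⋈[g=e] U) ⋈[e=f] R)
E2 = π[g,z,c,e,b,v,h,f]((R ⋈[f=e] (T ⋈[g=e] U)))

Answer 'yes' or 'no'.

E1 per-node cardinality:
  T → 6
  U → 4
  (T ⋈[g=e] U) → 2
  R → 3
  ((T ⋈[g=e] U) ⋈[e=f] R) → 2
E2 per-node cardinality:
  R → 3
  T → 6
  U → 4
  (T ⋈[g=e] U) → 2
  (R ⋈[f=e] (T ⋈[g=e] U)) → 2
  π[g,z,c,e,b,v,h,f]((R ⋈[f=e] (T ⋈[g=e] U))) → 2

E1 and E2 produce the same multiset:
g | z | c | e | b | v | h | f
4 | q | 7 | 4 | 1 | r | 2 | 4
4 | q | 7 | 4 | 8 | q | 2 | 4

yes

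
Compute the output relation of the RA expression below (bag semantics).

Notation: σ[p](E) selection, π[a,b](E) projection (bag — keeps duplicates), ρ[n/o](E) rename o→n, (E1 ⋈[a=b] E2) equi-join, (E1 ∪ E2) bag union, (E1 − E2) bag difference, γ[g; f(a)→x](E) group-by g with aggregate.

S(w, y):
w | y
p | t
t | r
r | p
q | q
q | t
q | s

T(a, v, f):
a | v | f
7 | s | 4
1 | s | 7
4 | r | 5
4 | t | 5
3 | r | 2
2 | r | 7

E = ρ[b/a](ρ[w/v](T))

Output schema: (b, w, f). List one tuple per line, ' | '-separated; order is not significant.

Subexpression sizes:
  T → 6
  ρ[w/v](T) → 6
  ρ[b/a](ρ[w/v](T)) → 6

== RESULT ==
b | w | f
1 | s | 7
2 | r | 7
3 | r | 2
4 | r | 5
4 | t | 5
7 | s | 4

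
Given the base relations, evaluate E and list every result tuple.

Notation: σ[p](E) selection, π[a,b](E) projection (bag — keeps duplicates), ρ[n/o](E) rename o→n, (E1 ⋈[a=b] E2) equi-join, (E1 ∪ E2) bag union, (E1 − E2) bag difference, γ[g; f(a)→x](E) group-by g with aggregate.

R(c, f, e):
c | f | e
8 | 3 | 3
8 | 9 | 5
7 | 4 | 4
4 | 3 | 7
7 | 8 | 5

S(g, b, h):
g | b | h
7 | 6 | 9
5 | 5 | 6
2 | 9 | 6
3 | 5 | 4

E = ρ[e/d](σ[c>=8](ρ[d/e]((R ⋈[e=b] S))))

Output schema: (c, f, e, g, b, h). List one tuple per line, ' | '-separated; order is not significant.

Stepwise |·|:
  R → 5
  S → 4
  (R ⋈[e=b] S) → 4
  ρ[d/e]((R ⋈[e=b] S)) → 4
  σ[c>=8](ρ[d/e]((R ⋈[e=b] S))) → 2
  ρ[e/d](σ[c>=8](ρ[d/e]((R ⋈[e=b] S)))) → 2

== RESULT ==
c | f | e | g | b | h
8 | 9 | 5 | 3 | 5 | 4
8 | 9 | 5 | 5 | 5 | 6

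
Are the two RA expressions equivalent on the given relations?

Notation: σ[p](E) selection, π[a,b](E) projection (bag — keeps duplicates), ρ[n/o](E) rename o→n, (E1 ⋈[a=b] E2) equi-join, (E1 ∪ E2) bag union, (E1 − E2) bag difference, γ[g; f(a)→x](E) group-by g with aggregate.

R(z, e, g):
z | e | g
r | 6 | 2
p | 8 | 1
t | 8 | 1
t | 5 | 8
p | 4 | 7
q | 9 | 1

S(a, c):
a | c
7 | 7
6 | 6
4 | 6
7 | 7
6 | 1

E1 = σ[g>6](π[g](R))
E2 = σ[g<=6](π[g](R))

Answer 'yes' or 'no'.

E1 subexpression sizes:
  R → 6
  π[g](R) → 6
  σ[g>6](π[g](R)) → 2
E2 subexpression sizes:
  R → 6
  π[g](R) → 6
  σ[g<=6](π[g](R)) → 4

E1 result:
g
7
8
E2 result:
g
1
1
1
2
Witness: (1,) appears 0× in E1 but 3× in E2.

no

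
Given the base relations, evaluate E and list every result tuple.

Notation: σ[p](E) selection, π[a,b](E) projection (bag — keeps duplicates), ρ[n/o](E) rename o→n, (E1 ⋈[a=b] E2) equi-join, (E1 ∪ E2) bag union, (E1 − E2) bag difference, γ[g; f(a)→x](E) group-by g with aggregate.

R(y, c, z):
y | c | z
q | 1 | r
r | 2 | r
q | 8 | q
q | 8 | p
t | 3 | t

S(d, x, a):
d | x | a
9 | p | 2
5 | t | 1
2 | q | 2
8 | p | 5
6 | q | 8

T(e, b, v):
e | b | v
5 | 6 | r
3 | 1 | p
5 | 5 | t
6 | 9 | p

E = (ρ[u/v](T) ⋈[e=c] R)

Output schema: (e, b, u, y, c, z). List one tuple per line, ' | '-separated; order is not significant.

Row counts bottom-up:
  T → 4
  ρ[u/v](T) → 4
  R → 5
  (ρ[u/v](T) ⋈[e=c] R) → 1

== RESULT ==
e | b | u | y | c | z
3 | 1 | p | t | 3 | t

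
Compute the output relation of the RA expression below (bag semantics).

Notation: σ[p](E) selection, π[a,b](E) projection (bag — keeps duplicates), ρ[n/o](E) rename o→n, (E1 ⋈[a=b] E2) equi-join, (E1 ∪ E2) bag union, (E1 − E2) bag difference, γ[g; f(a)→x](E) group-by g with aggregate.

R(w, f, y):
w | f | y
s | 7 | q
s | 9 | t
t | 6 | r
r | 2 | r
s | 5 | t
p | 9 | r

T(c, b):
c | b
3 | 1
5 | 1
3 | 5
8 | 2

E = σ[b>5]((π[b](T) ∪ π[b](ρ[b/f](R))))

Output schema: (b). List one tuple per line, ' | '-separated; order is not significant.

Per-node cardinality:
  T → 4
  π[b](T) → 4
  R → 6
  ρ[b/f](R) → 6
  π[b](ρ[b/f](R)) → 6
  (π[b](T) ∪ π[b](ρ[b/f](R))) → 10
  σ[b>5]((π[b](T) ∪ π[b](ρ[b/f](R)))) → 4

== RESULT ==
b
6
7
9
9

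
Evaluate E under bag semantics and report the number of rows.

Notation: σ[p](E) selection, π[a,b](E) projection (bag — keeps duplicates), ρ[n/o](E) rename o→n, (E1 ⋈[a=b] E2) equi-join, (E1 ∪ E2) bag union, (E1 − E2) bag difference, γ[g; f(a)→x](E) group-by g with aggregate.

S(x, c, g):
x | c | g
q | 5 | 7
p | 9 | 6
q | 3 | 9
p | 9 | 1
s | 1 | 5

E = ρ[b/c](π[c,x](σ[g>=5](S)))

Stepwise |·|:
  S → 5
  σ[g>=5](S) → 4
  π[c,x](σ[g>=5](S)) → 4
  ρ[b/c](π[c,x](σ[g>=5](S))) → 4

|E| = 4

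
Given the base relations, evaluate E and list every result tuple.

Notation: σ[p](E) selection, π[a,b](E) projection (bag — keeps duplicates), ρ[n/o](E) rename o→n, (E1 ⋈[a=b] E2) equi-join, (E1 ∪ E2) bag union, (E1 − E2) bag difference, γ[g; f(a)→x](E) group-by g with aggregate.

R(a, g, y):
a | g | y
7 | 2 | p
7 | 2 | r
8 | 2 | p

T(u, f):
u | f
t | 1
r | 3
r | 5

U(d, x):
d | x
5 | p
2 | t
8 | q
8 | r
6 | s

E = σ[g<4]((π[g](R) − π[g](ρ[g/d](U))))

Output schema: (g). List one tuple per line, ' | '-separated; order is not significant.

Per-node cardinality:
  R → 3
  π[g](R) → 3
  U → 5
  ρ[g/d](U) → 5
  π[g](ρ[g/d](U)) → 5
  (π[g](R) − π[g](ρ[g/d](U))) → 2
  σ[g<4]((π[g](R) − π[g](ρ[g/d](U)))) → 2

== RESULT ==
g
2
2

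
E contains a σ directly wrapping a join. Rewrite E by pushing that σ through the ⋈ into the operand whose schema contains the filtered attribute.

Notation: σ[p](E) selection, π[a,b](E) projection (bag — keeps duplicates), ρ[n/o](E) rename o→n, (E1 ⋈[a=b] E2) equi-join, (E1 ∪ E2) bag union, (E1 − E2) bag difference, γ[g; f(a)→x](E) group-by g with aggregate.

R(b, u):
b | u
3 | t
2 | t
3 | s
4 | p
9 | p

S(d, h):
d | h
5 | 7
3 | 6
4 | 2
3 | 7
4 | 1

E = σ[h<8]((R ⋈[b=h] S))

σ filters on h, owned by the right side.
E' = (R ⋈[b=h] σ[h<8](S))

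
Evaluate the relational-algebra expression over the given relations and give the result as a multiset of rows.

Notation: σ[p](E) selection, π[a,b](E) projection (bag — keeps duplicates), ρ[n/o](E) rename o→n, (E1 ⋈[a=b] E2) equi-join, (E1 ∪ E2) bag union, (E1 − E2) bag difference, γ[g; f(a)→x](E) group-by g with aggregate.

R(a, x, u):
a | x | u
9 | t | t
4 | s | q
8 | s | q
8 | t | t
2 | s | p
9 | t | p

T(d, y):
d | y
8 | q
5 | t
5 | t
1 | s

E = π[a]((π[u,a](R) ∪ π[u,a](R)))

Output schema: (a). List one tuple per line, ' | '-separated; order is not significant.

Stepwise |·|:
  R → 6
  π[u,a](R) → 6
  R → 6
  π[u,a](R) → 6
  (π[u,a](R) ∪ π[u,a](R)) → 12
  π[a]((π[u,a](R) ∪ π[u,a](R))) → 12

== RESULT ==
a
2
2
4
4
8
8
8
8
9
9
9
9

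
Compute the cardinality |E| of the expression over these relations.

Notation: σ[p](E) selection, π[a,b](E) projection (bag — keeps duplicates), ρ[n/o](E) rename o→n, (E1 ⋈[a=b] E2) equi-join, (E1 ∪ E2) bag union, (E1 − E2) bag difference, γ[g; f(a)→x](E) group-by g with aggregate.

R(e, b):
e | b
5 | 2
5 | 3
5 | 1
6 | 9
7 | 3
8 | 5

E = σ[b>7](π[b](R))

Row counts bottom-up:
  R → 6
  π[b](R) → 6
  σ[b>7](π[b](R)) → 1

|E| = 1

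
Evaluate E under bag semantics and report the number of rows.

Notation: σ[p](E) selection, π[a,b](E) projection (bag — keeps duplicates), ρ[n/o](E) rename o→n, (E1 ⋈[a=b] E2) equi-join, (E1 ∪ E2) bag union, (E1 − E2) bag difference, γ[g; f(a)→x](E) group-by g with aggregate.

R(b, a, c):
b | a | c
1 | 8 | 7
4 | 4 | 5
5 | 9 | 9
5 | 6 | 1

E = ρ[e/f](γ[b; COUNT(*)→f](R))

Row counts bottom-up:
  R → 4
  γ[b; COUNT(*)→f](R) → 3
  ρ[e/f](γ[b; COUNT(*)→f](R)) → 3

|E| = 3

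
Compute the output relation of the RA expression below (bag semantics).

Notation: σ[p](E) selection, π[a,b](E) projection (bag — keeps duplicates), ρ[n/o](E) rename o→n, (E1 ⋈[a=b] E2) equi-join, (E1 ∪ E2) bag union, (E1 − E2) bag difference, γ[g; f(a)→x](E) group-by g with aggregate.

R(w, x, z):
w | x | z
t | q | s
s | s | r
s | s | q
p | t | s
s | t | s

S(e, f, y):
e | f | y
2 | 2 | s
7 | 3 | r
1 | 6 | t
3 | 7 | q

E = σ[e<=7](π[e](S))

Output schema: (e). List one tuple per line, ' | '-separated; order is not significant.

Stepwise |·|:
  S → 4
  π[e](S) → 4
  σ[e<=7](π[e](S)) → 4

== RESULT ==
e
1
2
3
7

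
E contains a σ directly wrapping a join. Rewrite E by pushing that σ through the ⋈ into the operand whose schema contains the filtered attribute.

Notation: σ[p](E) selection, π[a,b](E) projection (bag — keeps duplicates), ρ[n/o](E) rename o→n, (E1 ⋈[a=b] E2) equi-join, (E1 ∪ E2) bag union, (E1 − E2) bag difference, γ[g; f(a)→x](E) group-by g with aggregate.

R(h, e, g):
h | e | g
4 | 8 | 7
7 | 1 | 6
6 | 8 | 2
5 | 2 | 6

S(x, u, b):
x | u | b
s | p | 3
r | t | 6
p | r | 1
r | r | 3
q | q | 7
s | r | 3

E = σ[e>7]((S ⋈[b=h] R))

σ filters on e, owned by the right side.
E' = (S ⋈[b=h] σ[e>7](R))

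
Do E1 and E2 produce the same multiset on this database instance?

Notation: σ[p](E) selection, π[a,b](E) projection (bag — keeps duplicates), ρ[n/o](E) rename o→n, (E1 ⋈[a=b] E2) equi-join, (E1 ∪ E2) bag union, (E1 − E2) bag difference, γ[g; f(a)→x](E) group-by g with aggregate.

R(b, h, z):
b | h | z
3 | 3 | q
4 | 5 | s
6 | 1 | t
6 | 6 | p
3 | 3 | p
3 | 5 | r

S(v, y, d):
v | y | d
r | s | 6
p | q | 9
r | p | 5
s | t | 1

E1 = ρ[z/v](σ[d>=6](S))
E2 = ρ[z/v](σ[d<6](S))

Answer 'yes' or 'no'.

E1 per-node cardinality:
  S → 4
  σ[d>=6](S) → 2
  ρ[z/v](σ[d>=6](S)) → 2
E2 per-node cardinality:
  S → 4
  σ[d<6](S) → 2
  ρ[z/v](σ[d<6](S)) → 2

E1 result:
z | y | d
p | q | 9
r | s | 6
E2 result:
z | y | d
r | p | 5
s | t | 1
Witness: ('r', 'p', 5) appears 0× in E1 but 1× in E2.

no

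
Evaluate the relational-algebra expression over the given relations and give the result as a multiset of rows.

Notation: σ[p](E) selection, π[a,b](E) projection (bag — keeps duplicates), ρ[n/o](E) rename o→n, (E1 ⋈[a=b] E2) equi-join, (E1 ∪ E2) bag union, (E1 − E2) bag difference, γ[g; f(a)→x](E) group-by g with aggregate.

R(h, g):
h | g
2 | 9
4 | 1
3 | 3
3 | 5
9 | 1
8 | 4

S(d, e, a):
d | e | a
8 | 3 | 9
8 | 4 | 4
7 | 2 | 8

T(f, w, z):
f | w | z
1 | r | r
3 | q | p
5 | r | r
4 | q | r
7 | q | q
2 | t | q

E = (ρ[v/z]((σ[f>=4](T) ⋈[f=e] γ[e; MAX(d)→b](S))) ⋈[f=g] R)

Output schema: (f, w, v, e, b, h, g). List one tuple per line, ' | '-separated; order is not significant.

Row counts bottom-up:
  T → 6
  σ[f>=4](T) → 3
  S → 3
  γ[e; MAX(d)→b](S) → 3
  (σ[f>=4](T) ⋈[f=e] γ[e; MAX(d)→b](S)) → 1
  ρ[v/z]((σ[f>=4](T) ⋈[f=e] γ[e; MAX(d)→b](S))) → 1
  R → 6
  (ρ[v/z]((σ[f>=4](T) ⋈[f=e] γ[e; MAX(d)→b](S))) ⋈[f=g] R) → 1

== RESULT ==
f | w | v | e | b | h | g
4 | q | r | 4 | 8 | 8 | 4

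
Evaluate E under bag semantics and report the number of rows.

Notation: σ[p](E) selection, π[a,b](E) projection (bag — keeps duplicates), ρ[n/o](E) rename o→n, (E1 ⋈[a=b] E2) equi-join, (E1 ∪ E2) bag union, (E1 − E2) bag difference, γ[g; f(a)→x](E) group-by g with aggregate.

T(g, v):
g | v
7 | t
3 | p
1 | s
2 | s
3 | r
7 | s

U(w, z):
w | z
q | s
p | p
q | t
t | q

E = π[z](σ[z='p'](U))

Per-node cardinality:
  U → 4
  σ[z='p'](U) → 1
  π[z](σ[z='p'](U)) → 1

|E| = 1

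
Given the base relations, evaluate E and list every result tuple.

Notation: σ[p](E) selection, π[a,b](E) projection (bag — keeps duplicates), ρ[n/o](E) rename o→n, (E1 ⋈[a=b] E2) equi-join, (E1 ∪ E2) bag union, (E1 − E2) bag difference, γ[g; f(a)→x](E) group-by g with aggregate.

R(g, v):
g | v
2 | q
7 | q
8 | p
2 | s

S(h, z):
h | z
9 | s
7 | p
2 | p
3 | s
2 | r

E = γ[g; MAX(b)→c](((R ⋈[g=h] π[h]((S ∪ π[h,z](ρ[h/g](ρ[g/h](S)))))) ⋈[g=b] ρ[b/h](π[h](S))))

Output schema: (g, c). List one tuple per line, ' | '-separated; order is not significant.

Per-node cardinality:
  R → 4
  S → 5
  S → 5
  ρ[g/h](S) → 5
  ρ[h/g](ρ[g/h](S)) → 5
  π[h,z](ρ[h/g](ρ[g/h](S))) → 5
  (S ∪ π[h,z](ρ[h/g](ρ[g/h](S)))) → 10
  π[h]((S ∪ π[h,z](ρ[h/g](ρ[g/h](S))))) → 10
  (R ⋈[g=h] π[h]((S ∪ π[h,z](ρ[h/g](ρ[g/h](S)))))) → 10
  S → 5
  π[h](S) → 5
  ρ[b/h](π[h](S)) → 5
  ((R ⋈[g=h] π[h]((S ∪ π[h,z](ρ[h/g](ρ[g/h](S)))))) ⋈[g=b] ρ[b/h](π[h](S))) → 18
  γ[g; MAX(b)→c](((R ⋈[g=h] π[h]((S ∪ π[h,z](ρ[h/g](ρ[g/h](S)))))) ⋈[g=b] ρ[b/h](π[h](S)))) → 2

== RESULT ==
g | c
2 | 2
7 | 7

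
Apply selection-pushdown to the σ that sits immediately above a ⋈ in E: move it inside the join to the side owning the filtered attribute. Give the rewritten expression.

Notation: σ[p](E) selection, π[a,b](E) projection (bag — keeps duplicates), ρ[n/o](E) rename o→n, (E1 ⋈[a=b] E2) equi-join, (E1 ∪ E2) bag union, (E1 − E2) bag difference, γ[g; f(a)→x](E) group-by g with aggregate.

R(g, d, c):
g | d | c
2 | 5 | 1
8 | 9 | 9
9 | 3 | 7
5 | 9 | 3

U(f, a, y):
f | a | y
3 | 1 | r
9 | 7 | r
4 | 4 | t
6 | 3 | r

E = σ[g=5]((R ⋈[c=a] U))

σ filters on g, owned by the left side.
E' = (σ[g=5](R) ⋈[c=a] U)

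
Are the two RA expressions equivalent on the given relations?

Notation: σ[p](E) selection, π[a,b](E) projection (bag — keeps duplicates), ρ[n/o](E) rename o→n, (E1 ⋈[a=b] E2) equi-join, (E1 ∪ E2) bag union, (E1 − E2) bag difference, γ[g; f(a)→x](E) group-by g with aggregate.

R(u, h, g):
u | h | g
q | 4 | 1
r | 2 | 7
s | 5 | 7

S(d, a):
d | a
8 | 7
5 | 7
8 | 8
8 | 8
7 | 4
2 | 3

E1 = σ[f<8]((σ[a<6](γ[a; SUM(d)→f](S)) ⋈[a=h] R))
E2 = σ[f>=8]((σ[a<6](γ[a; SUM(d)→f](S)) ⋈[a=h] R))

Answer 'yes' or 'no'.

E1 row counts bottom-up:
  S → 6
  γ[a; SUM(d)→f](S) → 4
  σ[a<6](γ[a; SUM(d)→f](S)) → 2
  R → 3
  (σ[a<6](γ[a; SUM(d)→f](S)) ⋈[a=h] R) → 1
  σ[f<8]((σ[a<6](γ[a; SUM(d)→f](S)) ⋈[a=h] R)) → 1
E2 row counts bottom-up:
  S → 6
  γ[a; SUM(d)→f](S) → 4
  σ[a<6](γ[a; SUM(d)→f](S)) → 2
  R → 3
  (σ[a<6](γ[a; SUM(d)→f](S)) ⋈[a=h] R) → 1
  σ[f>=8]((σ[a<6](γ[a; SUM(d)→f](S)) ⋈[a=h] R)) → 0

E1 result:
a | f | u | h | g
4 | 7 | q | 4 | 1
E2 result:
a | f | u | h | g
(0 rows)
Witness: (4, 7, 'q', 4, 1) appears 1× in E1 but 0× in E2.

no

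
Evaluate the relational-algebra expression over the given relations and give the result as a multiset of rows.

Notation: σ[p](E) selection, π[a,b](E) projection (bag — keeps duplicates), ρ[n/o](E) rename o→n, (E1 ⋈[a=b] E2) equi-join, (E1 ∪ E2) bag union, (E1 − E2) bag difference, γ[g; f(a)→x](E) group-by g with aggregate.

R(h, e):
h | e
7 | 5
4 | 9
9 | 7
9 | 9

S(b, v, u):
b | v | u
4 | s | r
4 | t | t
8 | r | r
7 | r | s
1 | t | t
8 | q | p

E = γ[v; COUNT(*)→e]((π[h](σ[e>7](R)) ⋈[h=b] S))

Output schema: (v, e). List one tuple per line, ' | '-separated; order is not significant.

Stepwise |·|:
  R → 4
  σ[e>7](R) → 2
  π[h](σ[e>7](R)) → 2
  S → 6
  (π[h](σ[e>7](R)) ⋈[h=b] S) → 2
  γ[v; COUNT(*)→e]((π[h](σ[e>7](R)) ⋈[h=b] S)) → 2

== RESULT ==
v | e
s | 1
t | 1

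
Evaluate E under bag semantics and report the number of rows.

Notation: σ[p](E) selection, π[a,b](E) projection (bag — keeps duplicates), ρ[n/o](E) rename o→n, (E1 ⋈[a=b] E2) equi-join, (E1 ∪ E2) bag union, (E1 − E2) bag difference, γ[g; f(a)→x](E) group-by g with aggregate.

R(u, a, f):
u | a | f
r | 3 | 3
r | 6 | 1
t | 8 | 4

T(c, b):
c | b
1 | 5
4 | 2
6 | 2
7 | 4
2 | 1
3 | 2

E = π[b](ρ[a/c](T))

Stepwise |·|:
  T → 6
  ρ[a/c](T) → 6
  π[b](ρ[a/c](T)) → 6

|E| = 6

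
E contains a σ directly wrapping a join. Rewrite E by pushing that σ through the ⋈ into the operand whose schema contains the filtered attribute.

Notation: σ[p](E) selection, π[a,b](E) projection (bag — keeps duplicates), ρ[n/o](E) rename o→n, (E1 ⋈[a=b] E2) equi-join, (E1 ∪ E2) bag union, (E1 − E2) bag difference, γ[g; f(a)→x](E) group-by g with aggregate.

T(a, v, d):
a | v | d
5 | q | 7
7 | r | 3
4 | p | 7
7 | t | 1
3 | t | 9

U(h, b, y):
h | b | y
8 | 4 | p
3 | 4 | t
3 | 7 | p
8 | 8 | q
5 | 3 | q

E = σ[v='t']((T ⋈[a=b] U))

σ filters on v, owned by the left side.
E' = (σ[v='t'](T) ⋈[a=b] U)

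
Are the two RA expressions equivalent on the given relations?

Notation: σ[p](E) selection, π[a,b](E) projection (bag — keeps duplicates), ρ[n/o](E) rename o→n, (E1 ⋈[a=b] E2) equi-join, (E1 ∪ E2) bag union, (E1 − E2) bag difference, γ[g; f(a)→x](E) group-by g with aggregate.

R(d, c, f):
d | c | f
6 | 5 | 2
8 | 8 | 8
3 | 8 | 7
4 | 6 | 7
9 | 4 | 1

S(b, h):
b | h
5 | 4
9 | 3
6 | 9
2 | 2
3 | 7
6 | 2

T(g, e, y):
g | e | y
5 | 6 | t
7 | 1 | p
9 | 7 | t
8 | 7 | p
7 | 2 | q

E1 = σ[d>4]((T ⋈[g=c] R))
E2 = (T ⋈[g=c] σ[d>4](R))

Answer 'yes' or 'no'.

E1 stepwise |·|:
  T → 5
  R → 5
  (T ⋈[g=c] R) → 3
  σ[d>4]((T ⋈[g=c] R)) → 2
E2 stepwise |·|:
  T → 5
  R → 5
  σ[d>4](R) → 3
  (T ⋈[g=c] σ[d>4](R)) → 2

E1 and E2 produce the same multiset:
g | e | y | d | c | f
5 | 6 | t | 6 | 5 | 2
8 | 7 | p | 8 | 8 | 8

yes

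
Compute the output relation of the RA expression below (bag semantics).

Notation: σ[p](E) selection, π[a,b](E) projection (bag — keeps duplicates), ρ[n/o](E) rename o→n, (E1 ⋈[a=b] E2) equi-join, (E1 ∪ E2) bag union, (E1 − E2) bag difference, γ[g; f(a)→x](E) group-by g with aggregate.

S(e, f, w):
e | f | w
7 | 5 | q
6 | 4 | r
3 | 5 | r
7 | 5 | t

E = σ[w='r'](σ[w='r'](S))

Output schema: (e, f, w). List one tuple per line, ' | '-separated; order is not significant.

Stepwise |·|:
  S → 4
  σ[w='r'](S) → 2
  σ[w='r'](σ[w='r'](S)) → 2

== RESULT ==
e | f | w
3 | 5 | r
6 | 4 | r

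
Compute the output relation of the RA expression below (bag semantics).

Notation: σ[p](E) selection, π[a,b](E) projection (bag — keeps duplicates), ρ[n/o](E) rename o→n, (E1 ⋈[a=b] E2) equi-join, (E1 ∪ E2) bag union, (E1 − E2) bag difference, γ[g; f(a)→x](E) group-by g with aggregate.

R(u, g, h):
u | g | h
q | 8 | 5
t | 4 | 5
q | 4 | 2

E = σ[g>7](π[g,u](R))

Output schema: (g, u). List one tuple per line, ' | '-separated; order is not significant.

Stepwise |·|:
  R → 3
  π[g,u](R) → 3
  σ[g>7](π[g,u](R)) → 1

== RESULT ==
g | u
8 | q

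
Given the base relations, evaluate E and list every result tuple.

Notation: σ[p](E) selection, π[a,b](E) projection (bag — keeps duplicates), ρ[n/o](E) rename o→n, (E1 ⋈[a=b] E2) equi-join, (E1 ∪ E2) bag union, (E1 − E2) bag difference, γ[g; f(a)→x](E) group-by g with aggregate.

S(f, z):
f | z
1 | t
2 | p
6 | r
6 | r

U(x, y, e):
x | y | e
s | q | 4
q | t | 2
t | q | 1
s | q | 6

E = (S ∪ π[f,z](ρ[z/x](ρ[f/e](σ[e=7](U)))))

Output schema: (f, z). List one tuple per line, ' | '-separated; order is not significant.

Subexpression sizes:
  S → 4
  U → 4
  σ[e=7](U) → 0
  ρ[f/e](σ[e=7](U)) → 0
  ρ[z/x](ρ[f/e](σ[e=7](U))) → 0
  π[f,z](ρ[z/x](ρ[f/e](σ[e=7](U)))) → 0
  (S ∪ π[f,z](ρ[z/x](ρ[f/e](σ[e=7](U))))) → 4

== RESULT ==
f | z
1 | t
2 | p
6 | r
6 | r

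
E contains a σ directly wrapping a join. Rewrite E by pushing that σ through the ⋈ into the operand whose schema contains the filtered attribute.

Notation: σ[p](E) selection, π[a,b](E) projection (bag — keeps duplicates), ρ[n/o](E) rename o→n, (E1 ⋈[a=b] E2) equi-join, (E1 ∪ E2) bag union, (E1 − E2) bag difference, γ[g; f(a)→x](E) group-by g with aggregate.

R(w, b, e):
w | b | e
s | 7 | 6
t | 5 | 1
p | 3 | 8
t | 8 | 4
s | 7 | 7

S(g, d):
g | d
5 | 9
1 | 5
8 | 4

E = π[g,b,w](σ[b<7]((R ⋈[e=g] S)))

σ filters on b, owned by the left side.
E' = π[g,b,w]((σ[b<7](R) ⋈[e=g] S))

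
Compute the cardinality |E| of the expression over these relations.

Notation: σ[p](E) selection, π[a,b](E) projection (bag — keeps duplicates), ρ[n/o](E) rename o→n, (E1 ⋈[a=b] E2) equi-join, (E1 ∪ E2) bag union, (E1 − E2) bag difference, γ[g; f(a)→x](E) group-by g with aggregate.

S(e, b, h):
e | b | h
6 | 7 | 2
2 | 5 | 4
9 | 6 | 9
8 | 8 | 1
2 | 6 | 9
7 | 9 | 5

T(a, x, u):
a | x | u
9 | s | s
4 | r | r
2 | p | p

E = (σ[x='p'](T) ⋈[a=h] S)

Per-node cardinality:
  T → 3
  σ[x='p'](T) → 1
  S → 6
  (σ[x='p'](T) ⋈[a=h] S) → 1

|E| = 1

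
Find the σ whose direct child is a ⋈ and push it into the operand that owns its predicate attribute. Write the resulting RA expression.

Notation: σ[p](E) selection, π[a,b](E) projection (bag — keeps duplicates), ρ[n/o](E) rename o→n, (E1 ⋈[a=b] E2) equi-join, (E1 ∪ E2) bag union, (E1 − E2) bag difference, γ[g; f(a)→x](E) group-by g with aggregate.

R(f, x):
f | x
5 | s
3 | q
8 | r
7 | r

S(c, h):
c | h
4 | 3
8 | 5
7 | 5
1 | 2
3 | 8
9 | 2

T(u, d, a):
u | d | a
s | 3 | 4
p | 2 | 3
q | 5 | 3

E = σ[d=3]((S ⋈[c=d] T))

σ filters on d, owned by the right side.
E' = (S ⋈[c=d] σ[d=3](T))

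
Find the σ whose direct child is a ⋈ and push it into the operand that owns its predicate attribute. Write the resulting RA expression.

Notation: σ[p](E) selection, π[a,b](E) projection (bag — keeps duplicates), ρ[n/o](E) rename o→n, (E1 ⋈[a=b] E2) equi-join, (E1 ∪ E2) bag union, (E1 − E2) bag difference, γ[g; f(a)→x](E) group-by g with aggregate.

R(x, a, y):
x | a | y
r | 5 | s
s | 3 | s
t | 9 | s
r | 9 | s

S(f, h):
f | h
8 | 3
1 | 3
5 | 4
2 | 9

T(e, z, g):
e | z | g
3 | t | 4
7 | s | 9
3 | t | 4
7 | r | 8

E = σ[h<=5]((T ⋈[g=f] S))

σ filters on h, owned by the right side.
E' = (T ⋈[g=f] σ[h<=5](S))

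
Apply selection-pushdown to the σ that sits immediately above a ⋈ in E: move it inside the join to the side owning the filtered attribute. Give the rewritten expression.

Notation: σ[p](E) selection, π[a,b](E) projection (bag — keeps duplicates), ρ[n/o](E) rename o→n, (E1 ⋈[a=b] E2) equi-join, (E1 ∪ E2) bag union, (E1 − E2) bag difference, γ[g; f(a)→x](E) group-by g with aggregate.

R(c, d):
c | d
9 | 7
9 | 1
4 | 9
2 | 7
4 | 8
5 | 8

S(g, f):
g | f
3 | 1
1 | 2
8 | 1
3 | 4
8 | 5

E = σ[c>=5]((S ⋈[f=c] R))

σ filters on c, owned by the right side.
E' = (S ⋈[f=c] σ[c>=5](R))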